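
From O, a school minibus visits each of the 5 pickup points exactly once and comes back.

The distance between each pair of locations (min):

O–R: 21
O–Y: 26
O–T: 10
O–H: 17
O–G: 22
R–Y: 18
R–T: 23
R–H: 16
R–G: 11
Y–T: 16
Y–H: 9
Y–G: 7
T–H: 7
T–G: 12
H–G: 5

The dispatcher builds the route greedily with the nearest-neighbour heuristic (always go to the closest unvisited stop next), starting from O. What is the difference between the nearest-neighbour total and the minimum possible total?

3 min longer than the optimal tour.

From O: T=10, H=17, R=21, G=22, Y=26 → choose T (10).
From T: H=7, G=12, Y=16, R=23 → choose H (7).
From H: G=5, Y=9, R=16 → choose G (5).
From G: Y=7, R=11 → choose Y (7).
From Y: R=18 → choose R (18).
NN route O → T → H → G → Y → R → O costs 68.
Optimal: O → R → G → Y → H → T → O costs 65 (by enumerating all 60 distinct tours).
Excess = 68 − 65 = 3.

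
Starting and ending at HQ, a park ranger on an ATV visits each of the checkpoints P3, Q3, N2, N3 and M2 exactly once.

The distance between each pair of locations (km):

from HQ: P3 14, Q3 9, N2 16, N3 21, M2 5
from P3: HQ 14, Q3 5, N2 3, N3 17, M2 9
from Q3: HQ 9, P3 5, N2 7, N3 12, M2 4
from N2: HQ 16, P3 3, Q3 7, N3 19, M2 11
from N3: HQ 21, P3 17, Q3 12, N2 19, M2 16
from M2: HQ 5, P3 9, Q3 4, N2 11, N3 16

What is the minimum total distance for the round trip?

57 km — the shortest possible round trip.

HQ → P3 → Q3 → N2 → N3 → M2 → HQ: 14+5+7+19+16+5 = 66
HQ → P3 → Q3 → N2 → M2 → N3 → HQ: 14+5+7+11+16+21 = 74
HQ → P3 → Q3 → N3 → N2 → M2 → HQ: 14+5+12+19+11+5 = 66
HQ → P3 → Q3 → N3 → M2 → N2 → HQ: 14+5+12+16+11+16 = 74
HQ → P3 → Q3 → M2 → N2 → N3 → HQ: 14+5+4+11+19+21 = 74
HQ → P3 → Q3 → M2 → N3 → N2 → HQ: 14+5+4+16+19+16 = 74
HQ → P3 → N2 → Q3 → N3 → M2 → HQ: 14+3+7+12+16+5 = 57
HQ → P3 → N2 → Q3 → M2 → N3 → HQ: 14+3+7+4+16+21 = 65
HQ → P3 → N2 → N3 → Q3 → M2 → HQ: 14+3+19+12+4+5 = 57
HQ → P3 → N2 → N3 → M2 → Q3 → HQ: 14+3+19+16+4+9 = 65
HQ → P3 → N2 → M2 → Q3 → N3 → HQ: 14+3+11+4+12+21 = 65
HQ → P3 → N2 → M2 → N3 → Q3 → HQ: 14+3+11+16+12+9 = 65
HQ → P3 → N3 → Q3 → N2 → M2 → HQ: 14+17+12+7+11+5 = 66
HQ → P3 → N3 → Q3 → M2 → N2 → HQ: 14+17+12+4+11+16 = 74
… (46 more)
The minimum is 57.
One optimal route: HQ → P3 → N2 → Q3 → N3 → M2 → HQ (or its reverse).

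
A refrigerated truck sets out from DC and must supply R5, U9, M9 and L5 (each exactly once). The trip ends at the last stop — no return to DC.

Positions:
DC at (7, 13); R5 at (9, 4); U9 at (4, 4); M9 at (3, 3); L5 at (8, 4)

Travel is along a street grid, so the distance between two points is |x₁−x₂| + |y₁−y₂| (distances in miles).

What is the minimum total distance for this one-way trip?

There are 4! = 24 possible orderings.
DC → R5 → U9 → M9 → L5: 11+5+2+6 = 24
DC → R5 → U9 → L5 → M9: 11+5+4+6 = 26
DC → R5 → M9 → U9 → L5: 11+7+2+4 = 24
DC → R5 → M9 → L5 → U9: 11+7+6+4 = 28
DC → R5 → L5 → U9 → M9: 11+1+4+2 = 18
DC → R5 → L5 → M9 → U9: 11+1+6+2 = 20
DC → U9 → R5 → M9 → L5: 12+5+7+6 = 30
DC → U9 → R5 → L5 → M9: 12+5+1+6 = 24
DC → U9 → M9 → R5 → L5: 12+2+7+1 = 22
DC → U9 → M9 → L5 → R5: 12+2+6+1 = 21
DC → U9 → L5 → R5 → M9: 12+4+1+7 = 24
DC → U9 → L5 → M9 → R5: 12+4+6+7 = 29
DC → M9 → R5 → U9 → L5: 14+7+5+4 = 30
DC → M9 → R5 → L5 → U9: 14+7+1+4 = 26
… (10 more)
The minimum is 18.
One shortest path: DC → R5 → L5 → U9 → M9.

18 miles — the minimum one-way total.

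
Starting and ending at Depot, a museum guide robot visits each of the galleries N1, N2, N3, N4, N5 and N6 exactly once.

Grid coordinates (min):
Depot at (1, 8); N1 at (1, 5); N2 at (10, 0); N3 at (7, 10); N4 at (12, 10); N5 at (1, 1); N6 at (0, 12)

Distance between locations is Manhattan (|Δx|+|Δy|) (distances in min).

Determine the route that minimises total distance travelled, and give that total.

48 min — the shortest possible round trip.

There are 360 distinct closed tours to check (reversals are equivalent).
Depot-N1-N2-N3-N4-N5-N6-Depot: 3+14+13+5+20+12+5 = 72
Depot-N1-N2-N3-N4-N6-N5-Depot: 3+14+13+5+14+12+7 = 68
Depot-N1-N2-N3-N5-N4-N6-Depot: 3+14+13+15+20+14+5 = 84
Depot-N1-N2-N3-N5-N6-N4-Depot: 3+14+13+15+12+14+13 = 84
Depot-N1-N2-N3-N6-N4-N5-Depot: 3+14+13+9+14+20+7 = 80
Depot-N1-N2-N3-N6-N5-N4-Depot: 3+14+13+9+12+20+13 = 84
Depot-N1-N2-N4-N3-N5-N6-Depot: 3+14+12+5+15+12+5 = 66
Depot-N1-N2-N4-N3-N6-N5-Depot: 3+14+12+5+9+12+7 = 62
… (352 more)
Depot-N1-N5-N2-N4-N3-N6-Depot: 3+4+10+12+5+9+5 = 48  ← best
The minimum is 48.
One optimal route: Depot → N1 → N5 → N2 → N4 → N3 → N6 → Depot (or its reverse).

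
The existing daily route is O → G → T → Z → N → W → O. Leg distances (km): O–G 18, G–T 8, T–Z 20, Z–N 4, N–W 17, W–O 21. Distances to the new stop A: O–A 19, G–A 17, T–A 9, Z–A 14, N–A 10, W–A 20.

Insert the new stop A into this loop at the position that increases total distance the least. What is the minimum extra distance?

Adding 3 km by placing A on the T–Z leg.

Insertion cost between consecutive stops i–j is d(i,A) + d(A,j) − d(i,j):
  between O and G: 19 + 17 − 18 = 18
  between G and T: 17 + 9 − 8 = 18
  between T and Z: 9 + 14 − 20 = 3
  between Z and N: 14 + 10 − 4 = 20
  between N and W: 10 + 20 − 17 = 13
  between W and O: 20 + 19 − 21 = 18
Cheapest insertion is between T and Z, adding 3.
New total = 88 + 3 = 91.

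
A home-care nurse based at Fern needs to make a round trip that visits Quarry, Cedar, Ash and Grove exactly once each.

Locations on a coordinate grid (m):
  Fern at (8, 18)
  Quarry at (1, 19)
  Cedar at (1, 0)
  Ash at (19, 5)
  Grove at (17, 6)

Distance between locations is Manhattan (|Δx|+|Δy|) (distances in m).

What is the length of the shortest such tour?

74 m — the shortest possible round trip.

There are 12 distinct closed tours to check (reversals are equivalent).
Fern-Quarry-Cedar-Ash-Grove-Fern: 8+19+23+3+21 = 74
Fern-Quarry-Cedar-Grove-Ash-Fern: 8+19+22+3+24 = 76
Fern-Quarry-Ash-Cedar-Grove-Fern: 8+32+23+22+21 = 106
Fern-Quarry-Ash-Grove-Cedar-Fern: 8+32+3+22+25 = 90
Fern-Quarry-Grove-Cedar-Ash-Fern: 8+29+22+23+24 = 106
Fern-Quarry-Grove-Ash-Cedar-Fern: 8+29+3+23+25 = 88
Fern-Cedar-Quarry-Ash-Grove-Fern: 25+19+32+3+21 = 100
Fern-Cedar-Quarry-Grove-Ash-Fern: 25+19+29+3+24 = 100
Fern-Cedar-Ash-Quarry-Grove-Fern: 25+23+32+29+21 = 130
Fern-Cedar-Grove-Quarry-Ash-Fern: 25+22+29+32+24 = 132
Fern-Ash-Quarry-Cedar-Grove-Fern: 24+32+19+22+21 = 118
Fern-Ash-Cedar-Quarry-Grove-Fern: 24+23+19+29+21 = 116
The minimum is 74.
One optimal route: Fern → Quarry → Cedar → Ash → Grove → Fern (or its reverse).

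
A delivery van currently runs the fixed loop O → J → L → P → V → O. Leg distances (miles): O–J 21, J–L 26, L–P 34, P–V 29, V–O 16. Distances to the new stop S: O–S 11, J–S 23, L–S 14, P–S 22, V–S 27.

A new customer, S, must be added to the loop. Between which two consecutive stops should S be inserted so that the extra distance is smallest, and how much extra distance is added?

Insertion cost between consecutive stops i–j is d(i,S) + d(S,j) − d(i,j):
  between O and J: 11 + 23 − 21 = 13
  between J and L: 23 + 14 − 26 = 11
  between L and P: 14 + 22 − 34 = 2
  between P and V: 22 + 27 − 29 = 20
  between V and O: 27 + 11 − 16 = 22
Cheapest insertion is between L and P, adding 2.
New total = 126 + 2 = 128.

+2 miles — insert S between L and P.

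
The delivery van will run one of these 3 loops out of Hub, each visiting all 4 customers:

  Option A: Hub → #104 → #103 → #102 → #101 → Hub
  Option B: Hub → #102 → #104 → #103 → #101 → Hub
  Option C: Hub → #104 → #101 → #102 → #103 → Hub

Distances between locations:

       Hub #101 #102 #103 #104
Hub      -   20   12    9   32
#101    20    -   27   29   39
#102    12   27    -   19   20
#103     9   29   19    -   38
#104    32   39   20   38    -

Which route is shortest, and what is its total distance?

Option A: 32 + 38 + 19 + 27 + 20 = 136
Option B: 12 + 20 + 38 + 29 + 20 = 119
Option C: 32 + 39 + 27 + 19 + 9 = 126

119 — Option B is the shortest.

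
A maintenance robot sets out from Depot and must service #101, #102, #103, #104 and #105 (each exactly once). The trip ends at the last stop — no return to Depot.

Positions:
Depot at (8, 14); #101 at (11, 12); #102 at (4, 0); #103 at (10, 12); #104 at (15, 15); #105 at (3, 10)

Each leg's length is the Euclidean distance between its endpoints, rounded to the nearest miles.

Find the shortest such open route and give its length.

There are 5! = 120 possible orderings.
Depot → #101 → #102 → #103 → #104 → #105: 4+14+13+6+13 = 50
Depot → #101 → #102 → #103 → #105 → #104: 4+14+13+7+13 = 51
Depot → #101 → #102 → #104 → #103 → #105: 4+14+19+6+7 = 50
Depot → #101 → #102 → #104 → #105 → #103: 4+14+19+13+7 = 57
Depot → #101 → #102 → #105 → #103 → #104: 4+14+10+7+6 = 41
Depot → #101 → #102 → #105 → #104 → #103: 4+14+10+13+6 = 47
Depot → #101 → #103 → #102 → #104 → #105: 4+1+13+19+13 = 50
Depot → #101 → #103 → #102 → #105 → #104: 4+1+13+10+13 = 41
Depot → #101 → #103 → #104 → #102 → #105: 4+1+6+19+10 = 40
Depot → #101 → #103 → #104 → #105 → #102: 4+1+6+13+10 = 34
Depot → #101 → #103 → #105 → #102 → #104: 4+1+7+10+19 = 41
Depot → #101 → #103 → #105 → #104 → #102: 4+1+7+13+19 = 44
Depot → #101 → #104 → #102 → #103 → #105: 4+5+19+13+7 = 48
Depot → #101 → #104 → #102 → #105 → #103: 4+5+19+10+7 = 45
… (106 more)
Depot → #104 → #101 → #103 → #105 → #102: 7+5+1+7+10 = 30  ← best
The minimum is 30.
One shortest path: Depot → #104 → #101 → #103 → #105 → #102.

Minimum one-way distance = 30 miles.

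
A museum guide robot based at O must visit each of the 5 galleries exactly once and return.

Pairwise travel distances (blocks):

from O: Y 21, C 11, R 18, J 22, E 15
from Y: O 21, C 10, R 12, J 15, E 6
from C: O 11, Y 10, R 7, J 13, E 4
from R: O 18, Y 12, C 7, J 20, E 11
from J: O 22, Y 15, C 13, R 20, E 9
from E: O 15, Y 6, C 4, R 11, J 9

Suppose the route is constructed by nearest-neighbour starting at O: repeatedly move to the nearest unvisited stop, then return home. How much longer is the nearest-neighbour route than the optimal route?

From O: C=11, E=15, R=18, Y=21, J=22 → choose C (11).
From C: E=4, R=7, Y=10, J=13 → choose E (4).
From E: Y=6, J=9, R=11 → choose Y (6).
From Y: R=12, J=15 → choose R (12).
From R: J=20 → choose J (20).
NN route O → C → E → Y → R → J → O costs 75.
Optimal: O → C → R → Y → E → J → O costs 67 (by enumerating all 60 distinct tours).
Excess = 75 − 67 = 8.

Excess over optimum: 8 blocks.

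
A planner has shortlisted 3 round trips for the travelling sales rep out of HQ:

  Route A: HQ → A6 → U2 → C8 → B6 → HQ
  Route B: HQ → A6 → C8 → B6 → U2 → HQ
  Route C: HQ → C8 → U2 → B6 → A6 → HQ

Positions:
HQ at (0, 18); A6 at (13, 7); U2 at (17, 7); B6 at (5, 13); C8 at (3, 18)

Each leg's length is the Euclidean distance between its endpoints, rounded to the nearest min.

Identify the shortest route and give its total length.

Route A: 17 + 4 + 18 + 5 + 7 = 51
Route B: 17 + 15 + 5 + 13 + 20 = 70
Route C: 3 + 18 + 13 + 10 + 17 = 61

Shortest is Route A, total 51 min.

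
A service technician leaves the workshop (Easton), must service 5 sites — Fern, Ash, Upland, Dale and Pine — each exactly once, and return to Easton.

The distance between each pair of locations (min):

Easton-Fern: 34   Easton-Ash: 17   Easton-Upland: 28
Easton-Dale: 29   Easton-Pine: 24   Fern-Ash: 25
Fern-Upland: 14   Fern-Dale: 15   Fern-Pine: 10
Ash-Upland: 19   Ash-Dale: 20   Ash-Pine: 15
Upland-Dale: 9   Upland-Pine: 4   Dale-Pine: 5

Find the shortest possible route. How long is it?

There are 60 distinct closed tours to check (reversals are equivalent).
Easton → Fern → Ash → Upland → Dale → Pine → Easton: 34+25+19+9+5+24 = 116
Easton → Fern → Ash → Upland → Pine → Dale → Easton: 34+25+19+4+5+29 = 116
Easton → Fern → Ash → Dale → Upland → Pine → Easton: 34+25+20+9+4+24 = 116
Easton → Fern → Ash → Dale → Pine → Upland → Easton: 34+25+20+5+4+28 = 116
Easton → Fern → Ash → Pine → Upland → Dale → Easton: 34+25+15+4+9+29 = 116
Easton → Fern → Ash → Pine → Dale → Upland → Easton: 34+25+15+5+9+28 = 116
Easton → Fern → Upland → Ash → Dale → Pine → Easton: 34+14+19+20+5+24 = 116
Easton → Fern → Upland → Ash → Pine → Dale → Easton: 34+14+19+15+5+29 = 116
Easton → Fern → Upland → Dale → Ash → Pine → Easton: 34+14+9+20+15+24 = 116
Easton → Fern → Upland → Dale → Pine → Ash → Easton: 34+14+9+5+15+17 = 94
Easton → Fern → Upland → Pine → Ash → Dale → Easton: 34+14+4+15+20+29 = 116
Easton → Fern → Upland → Pine → Dale → Ash → Easton: 34+14+4+5+20+17 = 94
Easton → Fern → Dale → Ash → Upland → Pine → Easton: 34+15+20+19+4+24 = 116
Easton → Fern → Dale → Ash → Pine → Upland → Easton: 34+15+20+15+4+28 = 116
… (46 more)
The minimum is 94.
One optimal route: Easton → Fern → Upland → Dale → Pine → Ash → Easton (or its reverse).

Shortest round trip = 94 min.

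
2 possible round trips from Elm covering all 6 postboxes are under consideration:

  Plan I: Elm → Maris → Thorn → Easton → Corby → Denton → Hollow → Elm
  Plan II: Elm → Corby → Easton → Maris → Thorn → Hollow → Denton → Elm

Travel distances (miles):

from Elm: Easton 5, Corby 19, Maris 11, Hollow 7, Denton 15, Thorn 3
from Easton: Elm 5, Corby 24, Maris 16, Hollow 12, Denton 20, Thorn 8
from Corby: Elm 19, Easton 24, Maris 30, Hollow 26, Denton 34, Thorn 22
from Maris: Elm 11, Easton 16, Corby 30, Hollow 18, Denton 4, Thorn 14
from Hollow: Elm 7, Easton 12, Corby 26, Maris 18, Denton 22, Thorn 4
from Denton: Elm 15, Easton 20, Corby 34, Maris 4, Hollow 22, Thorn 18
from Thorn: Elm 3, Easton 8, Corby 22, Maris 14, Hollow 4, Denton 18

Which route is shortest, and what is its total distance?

Plan I: 11 + 14 + 8 + 24 + 34 + 22 + 7 = 120
Plan II: 19 + 24 + 16 + 14 + 4 + 22 + 15 = 114

114 miles — Plan II is the shortest.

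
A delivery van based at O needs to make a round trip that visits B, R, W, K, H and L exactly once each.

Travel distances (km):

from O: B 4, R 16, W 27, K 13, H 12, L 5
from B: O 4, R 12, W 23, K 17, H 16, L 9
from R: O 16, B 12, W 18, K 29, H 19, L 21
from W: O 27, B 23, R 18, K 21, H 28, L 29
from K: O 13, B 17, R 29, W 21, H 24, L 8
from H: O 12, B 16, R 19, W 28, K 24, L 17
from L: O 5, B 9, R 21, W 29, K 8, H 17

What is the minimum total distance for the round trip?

O-B-R-W-K-H-L-O: 4+12+18+21+24+17+5 = 101
O-B-R-W-K-L-H-O: 4+12+18+21+8+17+12 = 92
O-B-R-W-H-K-L-O: 4+12+18+28+24+8+5 = 99
O-B-R-W-H-L-K-O: 4+12+18+28+17+8+13 = 100
O-B-R-W-L-K-H-O: 4+12+18+29+8+24+12 = 107
O-B-R-W-L-H-K-O: 4+12+18+29+17+24+13 = 117
O-B-R-K-W-H-L-O: 4+12+29+21+28+17+5 = 116
O-B-R-K-W-L-H-O: 4+12+29+21+29+17+12 = 124
… (352 more)
O-B-H-R-W-K-L-O: 4+16+19+18+21+8+5 = 91  ← best
The minimum is 91.
One optimal route: O → B → H → R → W → K → L → O (or its reverse).

91 km — the shortest possible round trip.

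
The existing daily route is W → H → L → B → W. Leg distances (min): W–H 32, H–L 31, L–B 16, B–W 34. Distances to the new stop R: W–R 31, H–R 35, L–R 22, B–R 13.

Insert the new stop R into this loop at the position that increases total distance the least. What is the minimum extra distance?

Insertion cost between consecutive stops i–j is d(i,R) + d(R,j) − d(i,j):
  between W and H: 31 + 35 − 32 = 34
  between H and L: 35 + 22 − 31 = 26
  between L and B: 22 + 13 − 16 = 19
  between B and W: 13 + 31 − 34 = 10
Cheapest insertion is between B and W, adding 10.
New total = 113 + 10 = 123.

+10 min — insert R between B and W.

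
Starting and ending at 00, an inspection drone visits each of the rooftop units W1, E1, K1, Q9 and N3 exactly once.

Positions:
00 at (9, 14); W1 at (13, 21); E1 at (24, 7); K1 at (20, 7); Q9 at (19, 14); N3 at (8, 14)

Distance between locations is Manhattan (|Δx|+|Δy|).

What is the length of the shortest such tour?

Minimum total distance: 60.

00-W1-E1-K1-Q9-N3-00: 11+25+4+8+11+1 = 60
00-W1-E1-K1-N3-Q9-00: 11+25+4+19+11+10 = 80
00-W1-E1-Q9-K1-N3-00: 11+25+12+8+19+1 = 76
00-W1-E1-Q9-N3-K1-00: 11+25+12+11+19+18 = 96
00-W1-E1-N3-K1-Q9-00: 11+25+23+19+8+10 = 96
00-W1-E1-N3-Q9-K1-00: 11+25+23+11+8+18 = 96
00-W1-K1-E1-Q9-N3-00: 11+21+4+12+11+1 = 60
00-W1-K1-E1-N3-Q9-00: 11+21+4+23+11+10 = 80
00-W1-K1-Q9-E1-N3-00: 11+21+8+12+23+1 = 76
00-W1-K1-Q9-N3-E1-00: 11+21+8+11+23+22 = 96
00-W1-K1-N3-E1-Q9-00: 11+21+19+23+12+10 = 96
00-W1-K1-N3-Q9-E1-00: 11+21+19+11+12+22 = 96
00-W1-Q9-E1-K1-N3-00: 11+13+12+4+19+1 = 60
00-W1-Q9-E1-N3-K1-00: 11+13+12+23+19+18 = 96
… (46 more)
The minimum is 60.
One optimal route: 00 → W1 → E1 → K1 → Q9 → N3 → 00 (or its reverse).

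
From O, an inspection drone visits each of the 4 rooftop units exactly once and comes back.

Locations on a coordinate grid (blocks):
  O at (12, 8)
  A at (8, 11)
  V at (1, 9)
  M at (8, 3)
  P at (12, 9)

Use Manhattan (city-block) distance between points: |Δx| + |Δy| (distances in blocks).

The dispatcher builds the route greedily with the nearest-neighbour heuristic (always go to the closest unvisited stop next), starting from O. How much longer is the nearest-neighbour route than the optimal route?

O: P=1, A=7, M=9, V=12 ⇒ P
P: A=6, M=10, V=11 ⇒ A
A: M=8, V=9 ⇒ M
M: V=13 ⇒ V
NN route O → P → A → M → V → O costs 40.
Optimal: O → M → A → V → P → O costs 38 (by enumerating all 12 distinct tours).
Excess = 40 − 38 = 2.

2 blocks longer than the optimal tour.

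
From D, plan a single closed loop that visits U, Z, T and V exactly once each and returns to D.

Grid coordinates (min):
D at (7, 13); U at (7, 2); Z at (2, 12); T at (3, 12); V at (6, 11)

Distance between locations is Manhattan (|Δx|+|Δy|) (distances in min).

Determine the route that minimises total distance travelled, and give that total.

Shortest round trip = 32 min.

D→U→Z→T→V→D: 11+15+1+4+3 = 34
D→U→Z→V→T→D: 11+15+5+4+5 = 40
D→U→T→Z→V→D: 11+14+1+5+3 = 34
D→U→T→V→Z→D: 11+14+4+5+6 = 40
D→U→V→Z→T→D: 11+10+5+1+5 = 32
D→U→V→T→Z→D: 11+10+4+1+6 = 32
D→Z→U→T→V→D: 6+15+14+4+3 = 42
D→Z→U→V→T→D: 6+15+10+4+5 = 40
D→Z→T→U→V→D: 6+1+14+10+3 = 34
D→Z→V→U→T→D: 6+5+10+14+5 = 40
D→T→U→Z→V→D: 5+14+15+5+3 = 42
D→T→Z→U→V→D: 5+1+15+10+3 = 34
The minimum is 32.
One optimal route: D → U → V → Z → T → D (or its reverse).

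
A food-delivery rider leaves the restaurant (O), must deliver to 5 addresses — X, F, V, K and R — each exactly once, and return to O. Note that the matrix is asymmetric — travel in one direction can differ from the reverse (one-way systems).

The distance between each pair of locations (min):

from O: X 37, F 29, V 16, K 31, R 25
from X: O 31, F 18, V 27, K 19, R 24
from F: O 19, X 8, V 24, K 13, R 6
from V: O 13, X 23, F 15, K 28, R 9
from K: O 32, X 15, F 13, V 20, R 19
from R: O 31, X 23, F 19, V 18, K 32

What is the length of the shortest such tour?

O - X - F - V - K - R - O: 37+18+24+28+19+31 = 157
O - X - F - V - R - K - O: 37+18+24+9+32+32 = 152
O - X - F - K - V - R - O: 37+18+13+20+9+31 = 128
O - X - F - K - R - V - O: 37+18+13+19+18+13 = 118
O - X - F - R - V - K - O: 37+18+6+18+28+32 = 139
O - X - F - R - K - V - O: 37+18+6+32+20+13 = 126
O - X - V - F - K - R - O: 37+27+15+13+19+31 = 142
O - X - V - F - R - K - O: 37+27+15+6+32+32 = 149
O - X - V - K - F - R - O: 37+27+28+13+6+31 = 142
O - X - V - K - R - F - O: 37+27+28+19+19+19 = 149
O - X - V - R - F - K - O: 37+27+9+19+13+32 = 137
O - X - V - R - K - F - O: 37+27+9+32+13+19 = 137
O - X - K - F - V - R - O: 37+19+13+24+9+31 = 133
O - X - K - F - R - V - O: 37+19+13+6+18+13 = 106
… (106 more)
O - V - R - X - K - F - O: 16+9+23+19+13+19 = 99  ← best
The minimum is 99.
One optimal route: O → V → R → X → K → F → O.

Minimum total distance: 99 min.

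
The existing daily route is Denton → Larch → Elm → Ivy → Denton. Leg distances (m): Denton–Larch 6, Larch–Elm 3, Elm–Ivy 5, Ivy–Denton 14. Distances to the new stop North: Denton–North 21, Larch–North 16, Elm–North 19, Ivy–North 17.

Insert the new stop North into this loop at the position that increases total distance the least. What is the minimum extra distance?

Insertion cost between consecutive stops i–j is d(i,North) + d(North,j) − d(i,j):
  between Denton and Larch: 21 + 16 − 6 = 31
  between Larch and Elm: 16 + 19 − 3 = 32
  between Elm and Ivy: 19 + 17 − 5 = 31
  between Ivy and Denton: 17 + 21 − 14 = 24
Cheapest insertion is between Ivy and Denton, adding 24.
New total = 28 + 24 = 52.

Adding 24 m by placing North on the Ivy–Denton leg.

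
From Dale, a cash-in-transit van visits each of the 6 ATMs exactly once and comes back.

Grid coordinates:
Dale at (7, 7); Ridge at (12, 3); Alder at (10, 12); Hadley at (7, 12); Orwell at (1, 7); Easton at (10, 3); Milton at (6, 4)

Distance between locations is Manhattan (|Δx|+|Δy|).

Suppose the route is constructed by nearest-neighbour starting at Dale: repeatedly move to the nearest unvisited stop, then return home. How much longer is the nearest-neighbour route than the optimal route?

Dale: Milton=4, Hadley=5, Orwell=6, Easton=7, Alder=8, Ridge=9 ⇒ Milton
Milton: Easton=5, Ridge=7, Orwell=8, Hadley=9, Alder=12 ⇒ Easton
Easton: Ridge=2, Alder=9, Hadley=12, Orwell=13 ⇒ Ridge
Ridge: Alder=11, Hadley=14, Orwell=15 ⇒ Alder
Alder: Hadley=3, Orwell=14 ⇒ Hadley
Hadley: Orwell=11 ⇒ Orwell
NN route Dale → Milton → Easton → Ridge → Alder → Hadley → Orwell → Dale costs 42.
Optimal: Dale → Hadley → Alder → Ridge → Easton → Milton → Orwell → Dale costs 40 (by enumerating all 360 distinct tours).
Excess = 42 − 40 = 2.

Excess over optimum: 2.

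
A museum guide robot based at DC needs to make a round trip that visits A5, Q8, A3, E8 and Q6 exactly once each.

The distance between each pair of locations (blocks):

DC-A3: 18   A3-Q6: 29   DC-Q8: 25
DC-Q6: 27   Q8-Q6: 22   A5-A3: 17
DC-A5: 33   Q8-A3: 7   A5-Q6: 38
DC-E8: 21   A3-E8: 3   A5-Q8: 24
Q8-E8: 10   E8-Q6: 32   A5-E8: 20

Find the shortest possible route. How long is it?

There are 60 distinct closed tours to check (reversals are equivalent).
DC→A5→Q8→A3→E8→Q6→DC: 33+24+7+3+32+27 = 126
DC→A5→Q8→A3→Q6→E8→DC: 33+24+7+29+32+21 = 146
DC→A5→Q8→E8→A3→Q6→DC: 33+24+10+3+29+27 = 126
DC→A5→Q8→E8→Q6→A3→DC: 33+24+10+32+29+18 = 146
DC→A5→Q8→Q6→A3→E8→DC: 33+24+22+29+3+21 = 132
DC→A5→Q8→Q6→E8→A3→DC: 33+24+22+32+3+18 = 132
DC→A5→A3→Q8→E8→Q6→DC: 33+17+7+10+32+27 = 126
DC→A5→A3→Q8→Q6→E8→DC: 33+17+7+22+32+21 = 132
DC→A5→A3→E8→Q8→Q6→DC: 33+17+3+10+22+27 = 112
DC→A5→A3→E8→Q6→Q8→DC: 33+17+3+32+22+25 = 132
DC→A5→A3→Q6→Q8→E8→DC: 33+17+29+22+10+21 = 132
DC→A5→A3→Q6→E8→Q8→DC: 33+17+29+32+10+25 = 146
DC→A5→E8→Q8→A3→Q6→DC: 33+20+10+7+29+27 = 126
DC→A5→E8→Q8→Q6→A3→DC: 33+20+10+22+29+18 = 132
… (46 more)
The minimum is 112.
One optimal route: DC → A5 → A3 → E8 → Q8 → Q6 → DC (or its reverse).

Minimum total distance: 112 blocks.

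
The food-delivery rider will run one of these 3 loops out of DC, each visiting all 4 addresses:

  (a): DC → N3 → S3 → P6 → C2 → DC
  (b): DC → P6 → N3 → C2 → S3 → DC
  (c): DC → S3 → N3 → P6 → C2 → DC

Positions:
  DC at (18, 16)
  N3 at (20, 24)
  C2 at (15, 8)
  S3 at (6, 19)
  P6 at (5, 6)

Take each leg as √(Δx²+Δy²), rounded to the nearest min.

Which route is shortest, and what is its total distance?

55 min — (a) is the shortest.

(a): 8 + 15 + 13 + 10 + 9 = 55
(b): 16 + 23 + 17 + 14 + 12 = 82
(c): 12 + 15 + 23 + 10 + 9 = 69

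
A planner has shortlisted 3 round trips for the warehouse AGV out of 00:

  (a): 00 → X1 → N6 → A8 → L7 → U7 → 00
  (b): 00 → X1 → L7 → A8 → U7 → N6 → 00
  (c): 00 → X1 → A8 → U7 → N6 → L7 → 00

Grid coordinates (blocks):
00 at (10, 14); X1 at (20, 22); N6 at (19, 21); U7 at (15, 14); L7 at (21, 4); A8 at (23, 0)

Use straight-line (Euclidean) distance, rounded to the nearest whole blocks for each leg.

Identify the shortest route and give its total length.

Shortest is (a), total 56 blocks.

(a): 13 + 1 + 21 + 4 + 12 + 5 = 56
(b): 13 + 18 + 4 + 16 + 8 + 11 = 70
(c): 13 + 22 + 16 + 8 + 17 + 15 = 91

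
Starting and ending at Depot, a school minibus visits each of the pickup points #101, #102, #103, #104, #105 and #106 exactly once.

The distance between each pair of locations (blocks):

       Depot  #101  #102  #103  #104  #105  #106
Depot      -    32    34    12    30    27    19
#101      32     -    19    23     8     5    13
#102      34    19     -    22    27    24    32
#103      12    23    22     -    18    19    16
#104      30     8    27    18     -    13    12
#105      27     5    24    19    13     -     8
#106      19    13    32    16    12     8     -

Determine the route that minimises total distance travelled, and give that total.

Depot→#101→#102→#103→#104→#105→#106→Depot: 32+19+22+18+13+8+19 = 131
Depot→#101→#102→#103→#104→#106→#105→Depot: 32+19+22+18+12+8+27 = 138
Depot→#101→#102→#103→#105→#104→#106→Depot: 32+19+22+19+13+12+19 = 136
Depot→#101→#102→#103→#105→#106→#104→Depot: 32+19+22+19+8+12+30 = 142
Depot→#101→#102→#103→#106→#104→#105→Depot: 32+19+22+16+12+13+27 = 141
Depot→#101→#102→#103→#106→#105→#104→Depot: 32+19+22+16+8+13+30 = 140
Depot→#101→#102→#104→#103→#105→#106→Depot: 32+19+27+18+19+8+19 = 142
Depot→#101→#102→#104→#103→#106→#105→Depot: 32+19+27+18+16+8+27 = 147
… (352 more)
Depot→#103→#102→#101→#104→#105→#106→Depot: 12+22+19+8+13+8+19 = 101  ← best
The minimum is 101.
One optimal route: Depot → #103 → #102 → #101 → #104 → #105 → #106 → Depot (or its reverse).

101 blocks — the shortest possible round trip.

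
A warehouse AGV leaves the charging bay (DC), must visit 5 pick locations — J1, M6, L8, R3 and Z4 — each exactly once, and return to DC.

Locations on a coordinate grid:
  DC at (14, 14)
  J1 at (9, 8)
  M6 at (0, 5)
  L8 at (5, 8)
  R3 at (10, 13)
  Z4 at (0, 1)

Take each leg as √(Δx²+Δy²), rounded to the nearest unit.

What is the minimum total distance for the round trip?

Shortest round trip = 40.

DC - J1 - M6 - L8 - R3 - Z4 - DC: 8+9+6+7+16+19 = 65
DC - J1 - M6 - L8 - Z4 - R3 - DC: 8+9+6+9+16+4 = 52
DC - J1 - M6 - R3 - L8 - Z4 - DC: 8+9+13+7+9+19 = 65
DC - J1 - M6 - R3 - Z4 - L8 - DC: 8+9+13+16+9+11 = 66
DC - J1 - M6 - Z4 - L8 - R3 - DC: 8+9+4+9+7+4 = 41
DC - J1 - M6 - Z4 - R3 - L8 - DC: 8+9+4+16+7+11 = 55
DC - J1 - L8 - M6 - R3 - Z4 - DC: 8+4+6+13+16+19 = 66
DC - J1 - L8 - M6 - Z4 - R3 - DC: 8+4+6+4+16+4 = 42
DC - J1 - L8 - R3 - M6 - Z4 - DC: 8+4+7+13+4+19 = 55
DC - J1 - L8 - R3 - Z4 - M6 - DC: 8+4+7+16+4+17 = 56
DC - J1 - L8 - Z4 - M6 - R3 - DC: 8+4+9+4+13+4 = 42
DC - J1 - L8 - Z4 - R3 - M6 - DC: 8+4+9+16+13+17 = 67
DC - J1 - R3 - M6 - L8 - Z4 - DC: 8+5+13+6+9+19 = 60
DC - J1 - R3 - M6 - Z4 - L8 - DC: 8+5+13+4+9+11 = 50
… (46 more)
DC - J1 - Z4 - M6 - L8 - R3 - DC: 8+11+4+6+7+4 = 40  ← best
The minimum is 40.
One optimal route: DC → J1 → Z4 → M6 → L8 → R3 → DC (or its reverse).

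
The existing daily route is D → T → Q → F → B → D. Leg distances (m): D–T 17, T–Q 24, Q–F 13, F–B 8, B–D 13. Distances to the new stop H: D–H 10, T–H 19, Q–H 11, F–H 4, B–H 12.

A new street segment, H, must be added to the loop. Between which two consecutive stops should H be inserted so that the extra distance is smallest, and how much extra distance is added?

Insertion cost between consecutive stops i–j is d(i,H) + d(H,j) − d(i,j):
  between D and T: 10 + 19 − 17 = 12
  between T and Q: 19 + 11 − 24 = 6
  between Q and F: 11 + 4 − 13 = 2
  between F and B: 4 + 12 − 8 = 8
  between B and D: 12 + 10 − 13 = 9
Cheapest insertion is between Q and F, adding 2.
New total = 75 + 2 = 77.

Adding 2 m by placing H on the Q–F leg.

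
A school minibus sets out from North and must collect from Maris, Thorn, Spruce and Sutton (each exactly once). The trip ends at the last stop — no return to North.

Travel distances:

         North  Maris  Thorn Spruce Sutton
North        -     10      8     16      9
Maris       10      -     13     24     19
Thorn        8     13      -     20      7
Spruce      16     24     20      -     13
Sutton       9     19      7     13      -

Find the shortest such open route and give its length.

43 — the minimum one-way total.

There are 4! = 24 possible orderings.
North - Maris - Thorn - Spruce - Sutton: 10+13+20+13 = 56
North - Maris - Thorn - Sutton - Spruce: 10+13+7+13 = 43
North - Maris - Spruce - Thorn - Sutton: 10+24+20+7 = 61
North - Maris - Spruce - Sutton - Thorn: 10+24+13+7 = 54
North - Maris - Sutton - Thorn - Spruce: 10+19+7+20 = 56
North - Maris - Sutton - Spruce - Thorn: 10+19+13+20 = 62
North - Thorn - Maris - Spruce - Sutton: 8+13+24+13 = 58
North - Thorn - Maris - Sutton - Spruce: 8+13+19+13 = 53
North - Thorn - Spruce - Maris - Sutton: 8+20+24+19 = 71
North - Thorn - Spruce - Sutton - Maris: 8+20+13+19 = 60
North - Thorn - Sutton - Maris - Spruce: 8+7+19+24 = 58
North - Thorn - Sutton - Spruce - Maris: 8+7+13+24 = 52
North - Spruce - Maris - Thorn - Sutton: 16+24+13+7 = 60
North - Spruce - Maris - Sutton - Thorn: 16+24+19+7 = 66
… (10 more)
The minimum is 43.
One shortest path: North → Maris → Thorn → Sutton → Spruce.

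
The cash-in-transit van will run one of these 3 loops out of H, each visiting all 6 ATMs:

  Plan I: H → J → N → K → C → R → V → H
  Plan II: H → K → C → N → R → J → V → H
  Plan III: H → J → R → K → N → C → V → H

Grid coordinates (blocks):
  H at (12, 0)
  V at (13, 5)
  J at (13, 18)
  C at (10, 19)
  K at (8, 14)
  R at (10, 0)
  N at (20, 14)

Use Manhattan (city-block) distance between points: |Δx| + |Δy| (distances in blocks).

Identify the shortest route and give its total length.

Plan I: 19 + 11 + 12 + 7 + 19 + 8 + 6 = 82
Plan II: 18 + 7 + 15 + 24 + 21 + 13 + 6 = 104
Plan III: 19 + 21 + 16 + 12 + 15 + 17 + 6 = 106

Shortest is Plan I, total 82 blocks.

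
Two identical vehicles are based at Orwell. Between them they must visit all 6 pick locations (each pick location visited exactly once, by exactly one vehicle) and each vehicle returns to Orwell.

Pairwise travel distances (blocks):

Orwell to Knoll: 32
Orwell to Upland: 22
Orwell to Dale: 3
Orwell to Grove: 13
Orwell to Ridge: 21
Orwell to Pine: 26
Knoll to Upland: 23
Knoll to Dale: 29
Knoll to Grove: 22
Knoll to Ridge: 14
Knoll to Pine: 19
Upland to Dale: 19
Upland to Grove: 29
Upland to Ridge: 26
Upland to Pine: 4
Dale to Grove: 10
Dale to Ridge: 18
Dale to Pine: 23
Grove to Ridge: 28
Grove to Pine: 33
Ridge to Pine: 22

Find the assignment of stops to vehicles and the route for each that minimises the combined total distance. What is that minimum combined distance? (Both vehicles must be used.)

There are 2^5 − 1 = 31 ways to divide the 6 stops into two non-empty groups. For each, the best each vehicle can do is its own shortest tour through its group:
  {Knoll} + {Upland, Dale, Grove, Ridge, Pine}: 64 + 89 = 153
  {Upland} + {Knoll, Dale, Grove, Ridge, Pine}: 44 + 97 = 141
  {Knoll, Upland} + {Dale, Grove, Ridge, Pine}: 77 + 89 = 166
  {Dale} + {Knoll, Upland, Grove, Ridge, Pine}: 6 + 97 = 103
  {Knoll, Dale} + {Upland, Grove, Ridge, Pine}: 64 + 89 = 153
  {Upland, Dale} + {Knoll, Grove, Ridge, Pine}: 44 + 97 = 141
  … (31 splits in total)
Best: vehicle 1 Orwell → Dale → Orwell = 6; vehicle 2 Orwell → Upland → Pine → Ridge → Knoll → Grove → Orwell = 97; combined 103.

103 blocks — the smallest possible combined total.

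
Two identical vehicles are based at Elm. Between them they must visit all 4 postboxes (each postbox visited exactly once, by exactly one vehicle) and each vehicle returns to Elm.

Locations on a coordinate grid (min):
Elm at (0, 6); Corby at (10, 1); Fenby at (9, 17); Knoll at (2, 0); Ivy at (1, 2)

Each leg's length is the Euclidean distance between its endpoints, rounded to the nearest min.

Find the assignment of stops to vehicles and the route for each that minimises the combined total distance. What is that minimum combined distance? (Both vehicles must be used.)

52 min — the smallest possible combined total.

Try each way of splitting the stops between the two vehicles (each non-empty) and, for each split, find the best tour for each vehicle:
  {Corby} + {Fenby, Knoll, Ivy}: 22 + 38 = 60
  {Fenby} + {Corby, Knoll, Ivy}: 28 + 25 = 53
  {Corby, Fenby} + {Knoll, Ivy}: 41 + 12 = 53
  {Knoll} + {Corby, Fenby, Ivy}: 12 + 43 = 55
  {Corby, Knoll} + {Fenby, Ivy}: 25 + 35 = 60
  {Fenby, Knoll} + {Corby, Ivy}: 38 + 24 = 62
  … (7 splits in total)
  {Corby, Fenby, Knoll} + {Ivy}: 44 + 8 = 52  ← best
Best: vehicle 1 Elm → Fenby → Corby → Knoll → Elm = 44; vehicle 2 Elm → Ivy → Elm = 8; combined 52.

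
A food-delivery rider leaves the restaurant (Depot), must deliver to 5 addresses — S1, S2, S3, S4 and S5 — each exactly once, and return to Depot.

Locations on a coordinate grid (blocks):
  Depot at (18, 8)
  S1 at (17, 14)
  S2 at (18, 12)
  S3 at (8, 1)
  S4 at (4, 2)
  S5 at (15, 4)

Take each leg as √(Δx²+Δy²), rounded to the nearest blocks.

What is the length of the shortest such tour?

41 blocks — the shortest possible round trip.

There are 60 distinct closed tours to check (reversals are equivalent).
Depot→S1→S2→S3→S4→S5→Depot: 6+2+15+4+11+5 = 43
Depot→S1→S2→S3→S5→S4→Depot: 6+2+15+8+11+15 = 57
Depot→S1→S2→S4→S3→S5→Depot: 6+2+17+4+8+5 = 42
Depot→S1→S2→S4→S5→S3→Depot: 6+2+17+11+8+12 = 56
Depot→S1→S2→S5→S3→S4→Depot: 6+2+9+8+4+15 = 44
Depot→S1→S2→S5→S4→S3→Depot: 6+2+9+11+4+12 = 44
Depot→S1→S3→S2→S4→S5→Depot: 6+16+15+17+11+5 = 70
Depot→S1→S3→S2→S5→S4→Depot: 6+16+15+9+11+15 = 72
Depot→S1→S3→S4→S2→S5→Depot: 6+16+4+17+9+5 = 57
Depot→S1→S3→S4→S5→S2→Depot: 6+16+4+11+9+4 = 50
Depot→S1→S3→S5→S2→S4→Depot: 6+16+8+9+17+15 = 71
Depot→S1→S3→S5→S4→S2→Depot: 6+16+8+11+17+4 = 62
Depot→S1→S4→S2→S3→S5→Depot: 6+18+17+15+8+5 = 69
Depot→S1→S4→S2→S5→S3→Depot: 6+18+17+9+8+12 = 70
… (46 more)
Depot→S2→S1→S4→S3→S5→Depot: 4+2+18+4+8+5 = 41  ← best
The minimum is 41.
One optimal route: Depot → S2 → S1 → S4 → S3 → S5 → Depot (or its reverse).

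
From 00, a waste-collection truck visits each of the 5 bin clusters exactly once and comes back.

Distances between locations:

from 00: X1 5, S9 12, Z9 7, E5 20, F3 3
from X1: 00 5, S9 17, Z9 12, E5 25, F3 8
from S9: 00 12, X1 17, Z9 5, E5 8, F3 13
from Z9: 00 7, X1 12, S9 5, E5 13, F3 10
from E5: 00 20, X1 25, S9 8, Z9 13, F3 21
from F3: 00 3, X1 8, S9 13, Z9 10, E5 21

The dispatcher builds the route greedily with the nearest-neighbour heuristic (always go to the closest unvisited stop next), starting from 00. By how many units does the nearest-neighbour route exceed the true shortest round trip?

00: F3=3, X1=5, Z9=7, S9=12, E5=20 ⇒ F3
F3: X1=8, Z9=10, S9=13, E5=21 ⇒ X1
X1: Z9=12, S9=17, E5=25 ⇒ Z9
Z9: S9=5, E5=13 ⇒ S9
S9: E5=8 ⇒ E5
NN route 00 → F3 → X1 → Z9 → S9 → E5 → 00 costs 56.
Optimal: 00 → X1 → Z9 → S9 → E5 → F3 → 00 costs 54 (by enumerating all 60 distinct tours).
Excess = 56 − 54 = 2.

The nearest-neighbour route is 2 longer than optimal.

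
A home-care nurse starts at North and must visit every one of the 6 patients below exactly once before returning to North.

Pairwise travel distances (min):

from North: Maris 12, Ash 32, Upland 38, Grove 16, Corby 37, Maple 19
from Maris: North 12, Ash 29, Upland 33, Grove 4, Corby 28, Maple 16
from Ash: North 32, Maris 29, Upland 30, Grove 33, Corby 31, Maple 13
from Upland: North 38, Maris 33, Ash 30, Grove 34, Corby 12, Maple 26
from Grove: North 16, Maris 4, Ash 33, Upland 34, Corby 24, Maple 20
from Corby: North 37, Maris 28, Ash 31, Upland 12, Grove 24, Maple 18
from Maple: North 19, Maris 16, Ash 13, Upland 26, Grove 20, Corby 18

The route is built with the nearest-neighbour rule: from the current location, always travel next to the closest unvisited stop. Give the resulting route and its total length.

At North the remaining stops are Maris 12, Grove 16, Maple 19, Ash 32, Corby 37, Upland 38; go to Maris.
At Maris the remaining stops are Grove 4, Maple 16, Corby 28, Ash 29, Upland 33; go to Grove.
At Grove the remaining stops are Maple 20, Corby 24, Ash 33, Upland 34; go to Maple.
At Maple the remaining stops are Ash 13, Corby 18, Upland 26; go to Ash.
At Ash the remaining stops are Upland 30, Corby 31; go to Upland.
At Upland the remaining stops are Corby 12; go to Corby.
Return Corby→North: 37.
Total = 12 + 4 + 20 + 13 + 30 + 12 + 37 = 128.

Nearest-neighbour total = 128 min; route North → Maris → Grove → Maple → Ash → Upland → Corby → North.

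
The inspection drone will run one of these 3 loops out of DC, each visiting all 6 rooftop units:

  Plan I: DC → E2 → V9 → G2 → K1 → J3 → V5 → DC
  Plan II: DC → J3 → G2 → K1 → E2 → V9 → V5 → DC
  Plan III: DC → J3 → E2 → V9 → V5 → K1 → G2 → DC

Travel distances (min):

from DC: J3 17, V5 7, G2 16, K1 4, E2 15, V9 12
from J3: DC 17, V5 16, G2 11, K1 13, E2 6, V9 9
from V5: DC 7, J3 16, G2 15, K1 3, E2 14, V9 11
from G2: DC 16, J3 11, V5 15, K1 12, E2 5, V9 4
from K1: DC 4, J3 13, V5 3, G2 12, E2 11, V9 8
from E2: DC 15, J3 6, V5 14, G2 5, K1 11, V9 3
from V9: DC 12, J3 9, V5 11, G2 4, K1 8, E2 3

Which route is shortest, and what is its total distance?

Plan I: 15 + 3 + 4 + 12 + 13 + 16 + 7 = 70
Plan II: 17 + 11 + 12 + 11 + 3 + 11 + 7 = 72
Plan III: 17 + 6 + 3 + 11 + 3 + 12 + 16 = 68

68 min — Plan III is the shortest.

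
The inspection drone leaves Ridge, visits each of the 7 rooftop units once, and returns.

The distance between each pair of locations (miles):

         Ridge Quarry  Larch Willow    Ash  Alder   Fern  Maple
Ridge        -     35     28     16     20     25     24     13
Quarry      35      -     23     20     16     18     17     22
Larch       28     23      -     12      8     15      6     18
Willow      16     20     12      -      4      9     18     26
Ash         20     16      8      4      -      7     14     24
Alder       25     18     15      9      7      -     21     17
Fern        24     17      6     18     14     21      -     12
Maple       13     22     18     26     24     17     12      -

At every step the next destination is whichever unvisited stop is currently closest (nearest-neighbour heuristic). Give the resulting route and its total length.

At Ridge the remaining stops are Maple 13, Willow 16, Ash 20, Fern 24, Alder 25, Larch 28, Quarry 35; go to Maple.
At Maple the remaining stops are Fern 12, Alder 17, Larch 18, Quarry 22, Ash 24, Willow 26; go to Fern.
At Fern the remaining stops are Larch 6, Ash 14, Quarry 17, Willow 18, Alder 21; go to Larch.
At Larch the remaining stops are Ash 8, Willow 12, Alder 15, Quarry 23; go to Ash.
At Ash the remaining stops are Willow 4, Alder 7, Quarry 16; go to Willow.
At Willow the remaining stops are Alder 9, Quarry 20; go to Alder.
At Alder the remaining stops are Quarry 18; go to Quarry.
Return Quarry→Ridge: 35.
Total = 13 + 12 + 6 + 8 + 4 + 9 + 18 + 35 = 105.

Nearest-neighbour total = 105 miles; route Ridge → Maple → Fern → Larch → Ash → Willow → Alder → Quarry → Ridge.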